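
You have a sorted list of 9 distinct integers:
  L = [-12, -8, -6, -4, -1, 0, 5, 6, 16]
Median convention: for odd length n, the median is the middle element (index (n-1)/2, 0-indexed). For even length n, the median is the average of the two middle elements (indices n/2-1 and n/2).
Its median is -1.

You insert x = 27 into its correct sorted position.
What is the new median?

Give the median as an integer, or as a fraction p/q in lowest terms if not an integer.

Old list (sorted, length 9): [-12, -8, -6, -4, -1, 0, 5, 6, 16]
Old median = -1
Insert x = 27
Old length odd (9). Middle was index 4 = -1.
New length even (10). New median = avg of two middle elements.
x = 27: 9 elements are < x, 0 elements are > x.
New sorted list: [-12, -8, -6, -4, -1, 0, 5, 6, 16, 27]
New median = -1/2

Answer: -1/2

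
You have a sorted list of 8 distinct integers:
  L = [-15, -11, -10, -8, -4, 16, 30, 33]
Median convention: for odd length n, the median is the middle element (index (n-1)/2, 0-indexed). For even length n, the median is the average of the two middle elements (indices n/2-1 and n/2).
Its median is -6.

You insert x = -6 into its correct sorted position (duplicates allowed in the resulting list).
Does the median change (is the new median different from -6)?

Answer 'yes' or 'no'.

Old median = -6
Insert x = -6
New median = -6
Changed? no

Answer: no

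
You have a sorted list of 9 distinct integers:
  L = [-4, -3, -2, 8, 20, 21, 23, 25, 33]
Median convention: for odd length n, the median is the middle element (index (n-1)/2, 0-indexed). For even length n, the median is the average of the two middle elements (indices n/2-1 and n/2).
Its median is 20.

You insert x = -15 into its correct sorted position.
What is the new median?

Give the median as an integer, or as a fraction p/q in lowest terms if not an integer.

Old list (sorted, length 9): [-4, -3, -2, 8, 20, 21, 23, 25, 33]
Old median = 20
Insert x = -15
Old length odd (9). Middle was index 4 = 20.
New length even (10). New median = avg of two middle elements.
x = -15: 0 elements are < x, 9 elements are > x.
New sorted list: [-15, -4, -3, -2, 8, 20, 21, 23, 25, 33]
New median = 14

Answer: 14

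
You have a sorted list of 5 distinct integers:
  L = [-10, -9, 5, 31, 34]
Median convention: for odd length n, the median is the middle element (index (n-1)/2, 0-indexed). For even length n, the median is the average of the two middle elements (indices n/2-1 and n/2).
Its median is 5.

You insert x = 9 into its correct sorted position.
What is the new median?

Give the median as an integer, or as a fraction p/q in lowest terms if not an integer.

Old list (sorted, length 5): [-10, -9, 5, 31, 34]
Old median = 5
Insert x = 9
Old length odd (5). Middle was index 2 = 5.
New length even (6). New median = avg of two middle elements.
x = 9: 3 elements are < x, 2 elements are > x.
New sorted list: [-10, -9, 5, 9, 31, 34]
New median = 7

Answer: 7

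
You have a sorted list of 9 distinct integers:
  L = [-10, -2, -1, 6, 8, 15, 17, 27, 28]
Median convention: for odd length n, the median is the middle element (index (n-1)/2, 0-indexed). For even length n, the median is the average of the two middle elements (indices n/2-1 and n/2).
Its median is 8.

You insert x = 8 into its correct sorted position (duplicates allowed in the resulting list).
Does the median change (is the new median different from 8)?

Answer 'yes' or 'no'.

Old median = 8
Insert x = 8
New median = 8
Changed? no

Answer: no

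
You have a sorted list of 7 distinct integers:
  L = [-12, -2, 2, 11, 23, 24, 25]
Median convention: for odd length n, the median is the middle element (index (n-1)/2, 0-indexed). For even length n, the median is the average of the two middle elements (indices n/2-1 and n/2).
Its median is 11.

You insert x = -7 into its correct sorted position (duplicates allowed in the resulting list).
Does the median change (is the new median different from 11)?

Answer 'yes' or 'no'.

Old median = 11
Insert x = -7
New median = 13/2
Changed? yes

Answer: yes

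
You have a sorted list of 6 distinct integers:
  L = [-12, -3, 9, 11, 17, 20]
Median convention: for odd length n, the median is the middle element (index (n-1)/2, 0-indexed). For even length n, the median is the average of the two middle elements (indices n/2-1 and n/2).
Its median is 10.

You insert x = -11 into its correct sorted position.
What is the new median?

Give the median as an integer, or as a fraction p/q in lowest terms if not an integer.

Answer: 9

Derivation:
Old list (sorted, length 6): [-12, -3, 9, 11, 17, 20]
Old median = 10
Insert x = -11
Old length even (6). Middle pair: indices 2,3 = 9,11.
New length odd (7). New median = single middle element.
x = -11: 1 elements are < x, 5 elements are > x.
New sorted list: [-12, -11, -3, 9, 11, 17, 20]
New median = 9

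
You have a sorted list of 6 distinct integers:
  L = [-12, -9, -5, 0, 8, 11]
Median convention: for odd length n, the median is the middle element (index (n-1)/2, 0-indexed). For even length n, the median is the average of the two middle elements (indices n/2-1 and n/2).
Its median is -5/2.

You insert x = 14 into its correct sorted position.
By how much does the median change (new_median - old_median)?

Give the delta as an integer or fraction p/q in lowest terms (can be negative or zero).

Answer: 5/2

Derivation:
Old median = -5/2
After inserting x = 14: new sorted = [-12, -9, -5, 0, 8, 11, 14]
New median = 0
Delta = 0 - -5/2 = 5/2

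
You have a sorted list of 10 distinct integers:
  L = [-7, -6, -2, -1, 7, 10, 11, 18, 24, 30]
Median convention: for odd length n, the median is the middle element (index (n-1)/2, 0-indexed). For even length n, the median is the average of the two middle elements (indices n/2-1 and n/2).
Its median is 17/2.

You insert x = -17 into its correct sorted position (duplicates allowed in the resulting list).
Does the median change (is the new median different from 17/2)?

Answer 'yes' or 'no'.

Answer: yes

Derivation:
Old median = 17/2
Insert x = -17
New median = 7
Changed? yes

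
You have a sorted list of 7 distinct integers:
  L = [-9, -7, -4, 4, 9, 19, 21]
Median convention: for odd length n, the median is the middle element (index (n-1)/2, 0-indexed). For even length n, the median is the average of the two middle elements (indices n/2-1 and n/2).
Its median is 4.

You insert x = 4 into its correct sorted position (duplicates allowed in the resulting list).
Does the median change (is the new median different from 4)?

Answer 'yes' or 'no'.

Answer: no

Derivation:
Old median = 4
Insert x = 4
New median = 4
Changed? no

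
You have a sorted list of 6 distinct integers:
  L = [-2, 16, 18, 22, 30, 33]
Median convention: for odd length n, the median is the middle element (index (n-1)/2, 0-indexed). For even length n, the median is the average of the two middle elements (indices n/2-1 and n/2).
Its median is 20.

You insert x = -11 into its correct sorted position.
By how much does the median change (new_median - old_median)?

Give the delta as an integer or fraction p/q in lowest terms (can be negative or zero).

Answer: -2

Derivation:
Old median = 20
After inserting x = -11: new sorted = [-11, -2, 16, 18, 22, 30, 33]
New median = 18
Delta = 18 - 20 = -2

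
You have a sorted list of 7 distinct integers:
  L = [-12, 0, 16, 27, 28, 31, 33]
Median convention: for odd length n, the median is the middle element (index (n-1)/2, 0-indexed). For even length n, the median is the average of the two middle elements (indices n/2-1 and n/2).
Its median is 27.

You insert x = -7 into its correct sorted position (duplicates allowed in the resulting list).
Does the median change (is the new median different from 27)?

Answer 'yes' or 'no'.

Answer: yes

Derivation:
Old median = 27
Insert x = -7
New median = 43/2
Changed? yes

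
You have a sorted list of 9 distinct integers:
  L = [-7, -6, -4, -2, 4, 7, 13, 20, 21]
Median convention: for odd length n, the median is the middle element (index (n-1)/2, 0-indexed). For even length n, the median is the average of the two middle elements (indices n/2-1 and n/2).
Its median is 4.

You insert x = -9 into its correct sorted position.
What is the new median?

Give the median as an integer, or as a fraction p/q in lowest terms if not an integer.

Answer: 1

Derivation:
Old list (sorted, length 9): [-7, -6, -4, -2, 4, 7, 13, 20, 21]
Old median = 4
Insert x = -9
Old length odd (9). Middle was index 4 = 4.
New length even (10). New median = avg of two middle elements.
x = -9: 0 elements are < x, 9 elements are > x.
New sorted list: [-9, -7, -6, -4, -2, 4, 7, 13, 20, 21]
New median = 1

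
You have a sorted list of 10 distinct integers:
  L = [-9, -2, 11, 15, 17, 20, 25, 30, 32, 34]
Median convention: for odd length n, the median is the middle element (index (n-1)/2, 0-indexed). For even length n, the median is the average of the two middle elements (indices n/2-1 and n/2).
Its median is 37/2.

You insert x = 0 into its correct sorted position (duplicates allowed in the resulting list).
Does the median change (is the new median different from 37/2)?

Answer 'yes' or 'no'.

Old median = 37/2
Insert x = 0
New median = 17
Changed? yes

Answer: yes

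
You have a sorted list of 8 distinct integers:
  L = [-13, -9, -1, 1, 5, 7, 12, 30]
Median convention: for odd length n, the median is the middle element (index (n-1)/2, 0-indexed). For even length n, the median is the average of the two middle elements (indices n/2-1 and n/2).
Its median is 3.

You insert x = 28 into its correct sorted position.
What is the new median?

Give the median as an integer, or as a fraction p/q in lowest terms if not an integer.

Old list (sorted, length 8): [-13, -9, -1, 1, 5, 7, 12, 30]
Old median = 3
Insert x = 28
Old length even (8). Middle pair: indices 3,4 = 1,5.
New length odd (9). New median = single middle element.
x = 28: 7 elements are < x, 1 elements are > x.
New sorted list: [-13, -9, -1, 1, 5, 7, 12, 28, 30]
New median = 5

Answer: 5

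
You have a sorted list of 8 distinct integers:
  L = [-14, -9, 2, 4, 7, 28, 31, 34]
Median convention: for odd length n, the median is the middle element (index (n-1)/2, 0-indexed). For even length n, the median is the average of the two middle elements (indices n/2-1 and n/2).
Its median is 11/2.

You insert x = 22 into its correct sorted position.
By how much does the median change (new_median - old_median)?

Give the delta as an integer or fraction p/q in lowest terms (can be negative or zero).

Answer: 3/2

Derivation:
Old median = 11/2
After inserting x = 22: new sorted = [-14, -9, 2, 4, 7, 22, 28, 31, 34]
New median = 7
Delta = 7 - 11/2 = 3/2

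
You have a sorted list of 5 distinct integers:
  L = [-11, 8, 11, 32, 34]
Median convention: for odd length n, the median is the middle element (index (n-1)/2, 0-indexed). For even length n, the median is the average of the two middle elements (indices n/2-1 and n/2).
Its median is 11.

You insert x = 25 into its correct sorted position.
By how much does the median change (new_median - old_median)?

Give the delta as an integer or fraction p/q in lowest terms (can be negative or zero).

Answer: 7

Derivation:
Old median = 11
After inserting x = 25: new sorted = [-11, 8, 11, 25, 32, 34]
New median = 18
Delta = 18 - 11 = 7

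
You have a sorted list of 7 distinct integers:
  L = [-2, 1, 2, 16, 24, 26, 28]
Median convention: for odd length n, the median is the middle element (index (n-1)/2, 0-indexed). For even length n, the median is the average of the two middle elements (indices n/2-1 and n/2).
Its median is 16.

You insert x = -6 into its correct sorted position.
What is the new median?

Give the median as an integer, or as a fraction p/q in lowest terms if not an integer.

Answer: 9

Derivation:
Old list (sorted, length 7): [-2, 1, 2, 16, 24, 26, 28]
Old median = 16
Insert x = -6
Old length odd (7). Middle was index 3 = 16.
New length even (8). New median = avg of two middle elements.
x = -6: 0 elements are < x, 7 elements are > x.
New sorted list: [-6, -2, 1, 2, 16, 24, 26, 28]
New median = 9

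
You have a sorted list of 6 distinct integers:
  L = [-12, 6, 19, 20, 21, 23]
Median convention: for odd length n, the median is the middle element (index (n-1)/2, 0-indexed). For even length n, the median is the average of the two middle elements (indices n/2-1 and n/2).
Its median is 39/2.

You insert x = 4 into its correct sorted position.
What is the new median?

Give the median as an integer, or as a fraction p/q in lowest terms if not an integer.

Old list (sorted, length 6): [-12, 6, 19, 20, 21, 23]
Old median = 39/2
Insert x = 4
Old length even (6). Middle pair: indices 2,3 = 19,20.
New length odd (7). New median = single middle element.
x = 4: 1 elements are < x, 5 elements are > x.
New sorted list: [-12, 4, 6, 19, 20, 21, 23]
New median = 19

Answer: 19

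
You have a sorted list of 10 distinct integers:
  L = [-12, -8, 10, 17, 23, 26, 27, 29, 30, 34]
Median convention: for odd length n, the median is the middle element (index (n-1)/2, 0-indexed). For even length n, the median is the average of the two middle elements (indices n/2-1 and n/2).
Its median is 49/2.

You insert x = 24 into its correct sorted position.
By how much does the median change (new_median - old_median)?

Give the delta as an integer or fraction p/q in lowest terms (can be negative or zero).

Answer: -1/2

Derivation:
Old median = 49/2
After inserting x = 24: new sorted = [-12, -8, 10, 17, 23, 24, 26, 27, 29, 30, 34]
New median = 24
Delta = 24 - 49/2 = -1/2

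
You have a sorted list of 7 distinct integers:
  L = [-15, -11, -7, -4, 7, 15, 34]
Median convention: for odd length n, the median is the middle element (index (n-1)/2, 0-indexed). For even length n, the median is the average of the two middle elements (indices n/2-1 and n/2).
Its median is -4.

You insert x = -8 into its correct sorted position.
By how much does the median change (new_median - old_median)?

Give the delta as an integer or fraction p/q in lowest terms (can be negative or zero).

Answer: -3/2

Derivation:
Old median = -4
After inserting x = -8: new sorted = [-15, -11, -8, -7, -4, 7, 15, 34]
New median = -11/2
Delta = -11/2 - -4 = -3/2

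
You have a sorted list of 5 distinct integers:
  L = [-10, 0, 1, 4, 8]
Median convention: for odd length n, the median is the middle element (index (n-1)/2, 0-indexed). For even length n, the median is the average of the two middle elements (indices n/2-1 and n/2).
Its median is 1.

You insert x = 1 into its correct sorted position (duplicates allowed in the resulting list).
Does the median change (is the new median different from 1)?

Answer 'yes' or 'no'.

Old median = 1
Insert x = 1
New median = 1
Changed? no

Answer: no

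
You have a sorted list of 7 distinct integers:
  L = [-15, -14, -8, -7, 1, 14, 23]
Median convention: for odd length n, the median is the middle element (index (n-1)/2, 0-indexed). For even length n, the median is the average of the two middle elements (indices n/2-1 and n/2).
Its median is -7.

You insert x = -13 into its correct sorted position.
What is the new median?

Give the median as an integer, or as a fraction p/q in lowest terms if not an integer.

Answer: -15/2

Derivation:
Old list (sorted, length 7): [-15, -14, -8, -7, 1, 14, 23]
Old median = -7
Insert x = -13
Old length odd (7). Middle was index 3 = -7.
New length even (8). New median = avg of two middle elements.
x = -13: 2 elements are < x, 5 elements are > x.
New sorted list: [-15, -14, -13, -8, -7, 1, 14, 23]
New median = -15/2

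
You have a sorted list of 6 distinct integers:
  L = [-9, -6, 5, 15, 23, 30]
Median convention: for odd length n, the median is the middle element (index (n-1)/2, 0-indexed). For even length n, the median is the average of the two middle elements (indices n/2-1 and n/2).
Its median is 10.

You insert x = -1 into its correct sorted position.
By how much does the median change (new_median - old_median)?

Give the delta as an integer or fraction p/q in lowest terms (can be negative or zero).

Answer: -5

Derivation:
Old median = 10
After inserting x = -1: new sorted = [-9, -6, -1, 5, 15, 23, 30]
New median = 5
Delta = 5 - 10 = -5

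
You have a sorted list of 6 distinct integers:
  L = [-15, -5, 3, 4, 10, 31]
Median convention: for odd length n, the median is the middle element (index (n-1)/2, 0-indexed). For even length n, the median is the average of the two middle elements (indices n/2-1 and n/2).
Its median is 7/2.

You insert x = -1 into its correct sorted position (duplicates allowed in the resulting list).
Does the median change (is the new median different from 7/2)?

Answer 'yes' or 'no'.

Old median = 7/2
Insert x = -1
New median = 3
Changed? yes

Answer: yes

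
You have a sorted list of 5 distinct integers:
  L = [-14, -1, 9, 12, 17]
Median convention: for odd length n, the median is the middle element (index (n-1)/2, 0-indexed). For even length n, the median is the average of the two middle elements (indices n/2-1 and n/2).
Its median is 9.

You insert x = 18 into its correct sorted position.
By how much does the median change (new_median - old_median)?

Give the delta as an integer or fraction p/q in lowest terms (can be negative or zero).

Old median = 9
After inserting x = 18: new sorted = [-14, -1, 9, 12, 17, 18]
New median = 21/2
Delta = 21/2 - 9 = 3/2

Answer: 3/2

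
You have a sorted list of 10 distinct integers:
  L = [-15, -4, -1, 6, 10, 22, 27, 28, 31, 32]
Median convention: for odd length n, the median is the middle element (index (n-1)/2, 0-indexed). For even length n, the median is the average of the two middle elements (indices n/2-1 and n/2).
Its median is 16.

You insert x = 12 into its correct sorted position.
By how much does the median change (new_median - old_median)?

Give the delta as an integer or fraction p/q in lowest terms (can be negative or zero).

Old median = 16
After inserting x = 12: new sorted = [-15, -4, -1, 6, 10, 12, 22, 27, 28, 31, 32]
New median = 12
Delta = 12 - 16 = -4

Answer: -4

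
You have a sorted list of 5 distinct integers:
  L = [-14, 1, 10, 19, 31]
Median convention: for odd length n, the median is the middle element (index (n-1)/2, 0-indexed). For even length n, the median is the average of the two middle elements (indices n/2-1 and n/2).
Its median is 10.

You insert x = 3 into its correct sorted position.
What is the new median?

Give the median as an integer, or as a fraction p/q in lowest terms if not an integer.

Answer: 13/2

Derivation:
Old list (sorted, length 5): [-14, 1, 10, 19, 31]
Old median = 10
Insert x = 3
Old length odd (5). Middle was index 2 = 10.
New length even (6). New median = avg of two middle elements.
x = 3: 2 elements are < x, 3 elements are > x.
New sorted list: [-14, 1, 3, 10, 19, 31]
New median = 13/2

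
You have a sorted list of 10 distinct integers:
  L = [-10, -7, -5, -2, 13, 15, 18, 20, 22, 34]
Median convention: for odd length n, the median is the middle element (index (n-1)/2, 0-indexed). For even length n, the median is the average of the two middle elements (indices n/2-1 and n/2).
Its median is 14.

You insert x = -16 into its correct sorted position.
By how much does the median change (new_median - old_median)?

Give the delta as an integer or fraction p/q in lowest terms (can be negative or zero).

Answer: -1

Derivation:
Old median = 14
After inserting x = -16: new sorted = [-16, -10, -7, -5, -2, 13, 15, 18, 20, 22, 34]
New median = 13
Delta = 13 - 14 = -1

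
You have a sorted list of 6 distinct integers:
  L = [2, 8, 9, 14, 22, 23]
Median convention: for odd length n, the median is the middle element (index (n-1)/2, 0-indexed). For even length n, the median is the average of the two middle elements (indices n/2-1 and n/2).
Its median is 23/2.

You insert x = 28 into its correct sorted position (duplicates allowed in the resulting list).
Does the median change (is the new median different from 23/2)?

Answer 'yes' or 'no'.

Answer: yes

Derivation:
Old median = 23/2
Insert x = 28
New median = 14
Changed? yes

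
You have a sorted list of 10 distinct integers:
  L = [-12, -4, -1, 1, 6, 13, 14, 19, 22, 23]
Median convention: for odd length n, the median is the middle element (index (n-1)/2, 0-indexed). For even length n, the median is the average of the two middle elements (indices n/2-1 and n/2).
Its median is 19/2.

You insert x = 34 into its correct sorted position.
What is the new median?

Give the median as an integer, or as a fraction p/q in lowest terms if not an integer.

Answer: 13

Derivation:
Old list (sorted, length 10): [-12, -4, -1, 1, 6, 13, 14, 19, 22, 23]
Old median = 19/2
Insert x = 34
Old length even (10). Middle pair: indices 4,5 = 6,13.
New length odd (11). New median = single middle element.
x = 34: 10 elements are < x, 0 elements are > x.
New sorted list: [-12, -4, -1, 1, 6, 13, 14, 19, 22, 23, 34]
New median = 13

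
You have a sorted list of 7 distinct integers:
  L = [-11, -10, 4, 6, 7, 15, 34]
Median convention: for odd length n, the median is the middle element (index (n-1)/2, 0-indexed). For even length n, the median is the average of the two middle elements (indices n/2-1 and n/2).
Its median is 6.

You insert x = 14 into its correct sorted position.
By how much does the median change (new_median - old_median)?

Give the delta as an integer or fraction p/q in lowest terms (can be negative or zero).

Old median = 6
After inserting x = 14: new sorted = [-11, -10, 4, 6, 7, 14, 15, 34]
New median = 13/2
Delta = 13/2 - 6 = 1/2

Answer: 1/2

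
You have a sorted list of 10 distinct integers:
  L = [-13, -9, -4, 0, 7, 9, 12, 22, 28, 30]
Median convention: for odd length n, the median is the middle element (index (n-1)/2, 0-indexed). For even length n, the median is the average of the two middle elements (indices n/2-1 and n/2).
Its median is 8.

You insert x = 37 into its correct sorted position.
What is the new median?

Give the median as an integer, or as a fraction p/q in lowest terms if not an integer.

Answer: 9

Derivation:
Old list (sorted, length 10): [-13, -9, -4, 0, 7, 9, 12, 22, 28, 30]
Old median = 8
Insert x = 37
Old length even (10). Middle pair: indices 4,5 = 7,9.
New length odd (11). New median = single middle element.
x = 37: 10 elements are < x, 0 elements are > x.
New sorted list: [-13, -9, -4, 0, 7, 9, 12, 22, 28, 30, 37]
New median = 9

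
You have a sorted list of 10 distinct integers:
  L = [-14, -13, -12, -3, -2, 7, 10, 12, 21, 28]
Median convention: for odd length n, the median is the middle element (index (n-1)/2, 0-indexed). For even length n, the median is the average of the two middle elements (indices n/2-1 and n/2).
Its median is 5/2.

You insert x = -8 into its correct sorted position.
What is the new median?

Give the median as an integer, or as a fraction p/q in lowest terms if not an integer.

Old list (sorted, length 10): [-14, -13, -12, -3, -2, 7, 10, 12, 21, 28]
Old median = 5/2
Insert x = -8
Old length even (10). Middle pair: indices 4,5 = -2,7.
New length odd (11). New median = single middle element.
x = -8: 3 elements are < x, 7 elements are > x.
New sorted list: [-14, -13, -12, -8, -3, -2, 7, 10, 12, 21, 28]
New median = -2

Answer: -2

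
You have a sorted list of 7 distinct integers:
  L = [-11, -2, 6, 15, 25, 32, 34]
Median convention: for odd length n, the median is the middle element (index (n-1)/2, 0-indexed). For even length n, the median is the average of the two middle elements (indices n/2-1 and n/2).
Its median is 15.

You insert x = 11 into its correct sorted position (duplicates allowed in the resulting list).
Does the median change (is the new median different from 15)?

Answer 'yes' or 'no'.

Answer: yes

Derivation:
Old median = 15
Insert x = 11
New median = 13
Changed? yes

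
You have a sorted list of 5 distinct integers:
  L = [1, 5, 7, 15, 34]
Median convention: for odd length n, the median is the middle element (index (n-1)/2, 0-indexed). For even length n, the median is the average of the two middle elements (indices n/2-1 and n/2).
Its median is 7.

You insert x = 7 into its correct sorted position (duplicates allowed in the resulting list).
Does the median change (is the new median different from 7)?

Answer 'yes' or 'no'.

Old median = 7
Insert x = 7
New median = 7
Changed? no

Answer: no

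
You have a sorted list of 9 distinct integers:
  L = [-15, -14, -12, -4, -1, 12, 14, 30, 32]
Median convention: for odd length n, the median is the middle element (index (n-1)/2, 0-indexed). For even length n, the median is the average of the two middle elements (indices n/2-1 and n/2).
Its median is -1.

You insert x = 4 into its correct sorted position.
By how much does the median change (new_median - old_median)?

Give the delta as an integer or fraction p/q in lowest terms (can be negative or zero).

Old median = -1
After inserting x = 4: new sorted = [-15, -14, -12, -4, -1, 4, 12, 14, 30, 32]
New median = 3/2
Delta = 3/2 - -1 = 5/2

Answer: 5/2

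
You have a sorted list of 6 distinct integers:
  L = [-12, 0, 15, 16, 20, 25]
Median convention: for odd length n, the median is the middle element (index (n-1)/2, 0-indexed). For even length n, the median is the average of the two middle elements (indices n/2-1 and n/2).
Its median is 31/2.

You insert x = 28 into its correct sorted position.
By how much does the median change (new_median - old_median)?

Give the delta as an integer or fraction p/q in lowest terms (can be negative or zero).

Answer: 1/2

Derivation:
Old median = 31/2
After inserting x = 28: new sorted = [-12, 0, 15, 16, 20, 25, 28]
New median = 16
Delta = 16 - 31/2 = 1/2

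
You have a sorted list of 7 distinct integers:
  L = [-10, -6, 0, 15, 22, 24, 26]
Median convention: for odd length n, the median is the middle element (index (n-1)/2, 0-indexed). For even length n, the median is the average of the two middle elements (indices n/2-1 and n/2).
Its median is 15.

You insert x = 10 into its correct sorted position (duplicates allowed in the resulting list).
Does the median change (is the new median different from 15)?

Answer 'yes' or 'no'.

Old median = 15
Insert x = 10
New median = 25/2
Changed? yes

Answer: yes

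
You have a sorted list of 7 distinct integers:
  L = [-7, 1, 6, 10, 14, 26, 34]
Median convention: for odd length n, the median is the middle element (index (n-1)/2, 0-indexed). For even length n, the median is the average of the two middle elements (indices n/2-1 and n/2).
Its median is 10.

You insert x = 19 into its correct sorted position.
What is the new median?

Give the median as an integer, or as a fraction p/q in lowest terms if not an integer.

Old list (sorted, length 7): [-7, 1, 6, 10, 14, 26, 34]
Old median = 10
Insert x = 19
Old length odd (7). Middle was index 3 = 10.
New length even (8). New median = avg of two middle elements.
x = 19: 5 elements are < x, 2 elements are > x.
New sorted list: [-7, 1, 6, 10, 14, 19, 26, 34]
New median = 12

Answer: 12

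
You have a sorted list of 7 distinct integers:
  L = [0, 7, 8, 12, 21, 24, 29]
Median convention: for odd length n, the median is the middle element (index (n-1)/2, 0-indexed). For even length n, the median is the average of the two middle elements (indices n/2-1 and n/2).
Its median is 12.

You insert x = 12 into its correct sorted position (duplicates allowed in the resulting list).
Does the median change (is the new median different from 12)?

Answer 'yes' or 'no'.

Answer: no

Derivation:
Old median = 12
Insert x = 12
New median = 12
Changed? no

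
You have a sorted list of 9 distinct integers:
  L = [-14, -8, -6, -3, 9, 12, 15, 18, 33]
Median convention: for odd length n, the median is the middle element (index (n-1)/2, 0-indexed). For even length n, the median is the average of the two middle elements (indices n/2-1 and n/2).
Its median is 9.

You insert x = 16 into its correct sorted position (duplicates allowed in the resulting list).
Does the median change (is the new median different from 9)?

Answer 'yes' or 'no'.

Answer: yes

Derivation:
Old median = 9
Insert x = 16
New median = 21/2
Changed? yes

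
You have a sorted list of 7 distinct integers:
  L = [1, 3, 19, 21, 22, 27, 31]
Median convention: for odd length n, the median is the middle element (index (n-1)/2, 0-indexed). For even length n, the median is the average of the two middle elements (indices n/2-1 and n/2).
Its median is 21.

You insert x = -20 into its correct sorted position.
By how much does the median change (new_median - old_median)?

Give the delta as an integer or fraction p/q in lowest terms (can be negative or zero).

Answer: -1

Derivation:
Old median = 21
After inserting x = -20: new sorted = [-20, 1, 3, 19, 21, 22, 27, 31]
New median = 20
Delta = 20 - 21 = -1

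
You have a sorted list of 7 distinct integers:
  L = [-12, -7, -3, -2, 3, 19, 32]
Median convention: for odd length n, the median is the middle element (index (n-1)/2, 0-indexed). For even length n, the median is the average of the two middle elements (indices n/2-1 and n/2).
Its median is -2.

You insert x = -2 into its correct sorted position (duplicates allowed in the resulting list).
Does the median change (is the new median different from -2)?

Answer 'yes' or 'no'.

Old median = -2
Insert x = -2
New median = -2
Changed? no

Answer: no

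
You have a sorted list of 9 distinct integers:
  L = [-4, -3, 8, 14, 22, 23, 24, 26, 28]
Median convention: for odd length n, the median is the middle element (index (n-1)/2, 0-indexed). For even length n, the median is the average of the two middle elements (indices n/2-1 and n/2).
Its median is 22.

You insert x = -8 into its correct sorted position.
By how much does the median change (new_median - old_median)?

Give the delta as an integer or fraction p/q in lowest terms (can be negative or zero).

Old median = 22
After inserting x = -8: new sorted = [-8, -4, -3, 8, 14, 22, 23, 24, 26, 28]
New median = 18
Delta = 18 - 22 = -4

Answer: -4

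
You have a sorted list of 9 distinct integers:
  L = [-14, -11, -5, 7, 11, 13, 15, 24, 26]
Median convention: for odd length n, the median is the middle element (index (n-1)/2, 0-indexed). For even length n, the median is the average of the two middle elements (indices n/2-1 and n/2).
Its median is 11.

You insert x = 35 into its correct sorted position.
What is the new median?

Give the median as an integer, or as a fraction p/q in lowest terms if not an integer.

Answer: 12

Derivation:
Old list (sorted, length 9): [-14, -11, -5, 7, 11, 13, 15, 24, 26]
Old median = 11
Insert x = 35
Old length odd (9). Middle was index 4 = 11.
New length even (10). New median = avg of two middle elements.
x = 35: 9 elements are < x, 0 elements are > x.
New sorted list: [-14, -11, -5, 7, 11, 13, 15, 24, 26, 35]
New median = 12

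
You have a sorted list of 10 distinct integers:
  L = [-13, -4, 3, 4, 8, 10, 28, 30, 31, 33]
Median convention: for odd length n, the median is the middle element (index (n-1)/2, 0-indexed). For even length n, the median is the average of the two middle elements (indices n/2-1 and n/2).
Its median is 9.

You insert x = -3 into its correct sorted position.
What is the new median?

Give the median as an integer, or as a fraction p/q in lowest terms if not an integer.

Old list (sorted, length 10): [-13, -4, 3, 4, 8, 10, 28, 30, 31, 33]
Old median = 9
Insert x = -3
Old length even (10). Middle pair: indices 4,5 = 8,10.
New length odd (11). New median = single middle element.
x = -3: 2 elements are < x, 8 elements are > x.
New sorted list: [-13, -4, -3, 3, 4, 8, 10, 28, 30, 31, 33]
New median = 8

Answer: 8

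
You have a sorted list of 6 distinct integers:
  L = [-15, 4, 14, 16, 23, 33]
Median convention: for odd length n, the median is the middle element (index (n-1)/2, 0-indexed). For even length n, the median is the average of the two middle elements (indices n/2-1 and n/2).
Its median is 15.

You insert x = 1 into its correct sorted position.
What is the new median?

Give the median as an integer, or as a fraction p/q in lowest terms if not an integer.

Old list (sorted, length 6): [-15, 4, 14, 16, 23, 33]
Old median = 15
Insert x = 1
Old length even (6). Middle pair: indices 2,3 = 14,16.
New length odd (7). New median = single middle element.
x = 1: 1 elements are < x, 5 elements are > x.
New sorted list: [-15, 1, 4, 14, 16, 23, 33]
New median = 14

Answer: 14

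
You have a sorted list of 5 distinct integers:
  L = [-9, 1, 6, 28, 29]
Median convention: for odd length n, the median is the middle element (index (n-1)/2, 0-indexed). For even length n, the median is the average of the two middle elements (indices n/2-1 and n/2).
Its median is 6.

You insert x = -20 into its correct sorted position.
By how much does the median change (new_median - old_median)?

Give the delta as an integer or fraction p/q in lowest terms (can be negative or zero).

Answer: -5/2

Derivation:
Old median = 6
After inserting x = -20: new sorted = [-20, -9, 1, 6, 28, 29]
New median = 7/2
Delta = 7/2 - 6 = -5/2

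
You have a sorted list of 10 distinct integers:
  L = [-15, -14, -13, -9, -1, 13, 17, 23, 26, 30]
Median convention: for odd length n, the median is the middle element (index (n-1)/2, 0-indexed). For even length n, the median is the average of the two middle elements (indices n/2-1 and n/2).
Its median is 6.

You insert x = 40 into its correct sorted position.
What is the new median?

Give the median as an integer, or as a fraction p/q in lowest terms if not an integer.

Answer: 13

Derivation:
Old list (sorted, length 10): [-15, -14, -13, -9, -1, 13, 17, 23, 26, 30]
Old median = 6
Insert x = 40
Old length even (10). Middle pair: indices 4,5 = -1,13.
New length odd (11). New median = single middle element.
x = 40: 10 elements are < x, 0 elements are > x.
New sorted list: [-15, -14, -13, -9, -1, 13, 17, 23, 26, 30, 40]
New median = 13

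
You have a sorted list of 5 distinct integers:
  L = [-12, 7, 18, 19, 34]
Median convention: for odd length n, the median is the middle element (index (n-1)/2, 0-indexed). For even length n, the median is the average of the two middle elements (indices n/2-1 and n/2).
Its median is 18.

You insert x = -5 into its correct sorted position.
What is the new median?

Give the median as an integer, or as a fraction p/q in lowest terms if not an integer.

Old list (sorted, length 5): [-12, 7, 18, 19, 34]
Old median = 18
Insert x = -5
Old length odd (5). Middle was index 2 = 18.
New length even (6). New median = avg of two middle elements.
x = -5: 1 elements are < x, 4 elements are > x.
New sorted list: [-12, -5, 7, 18, 19, 34]
New median = 25/2

Answer: 25/2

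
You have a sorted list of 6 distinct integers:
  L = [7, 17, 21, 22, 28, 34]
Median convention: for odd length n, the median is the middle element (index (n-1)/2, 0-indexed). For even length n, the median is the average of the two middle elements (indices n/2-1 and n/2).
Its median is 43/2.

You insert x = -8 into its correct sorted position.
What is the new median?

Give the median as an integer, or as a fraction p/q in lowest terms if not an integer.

Old list (sorted, length 6): [7, 17, 21, 22, 28, 34]
Old median = 43/2
Insert x = -8
Old length even (6). Middle pair: indices 2,3 = 21,22.
New length odd (7). New median = single middle element.
x = -8: 0 elements are < x, 6 elements are > x.
New sorted list: [-8, 7, 17, 21, 22, 28, 34]
New median = 21

Answer: 21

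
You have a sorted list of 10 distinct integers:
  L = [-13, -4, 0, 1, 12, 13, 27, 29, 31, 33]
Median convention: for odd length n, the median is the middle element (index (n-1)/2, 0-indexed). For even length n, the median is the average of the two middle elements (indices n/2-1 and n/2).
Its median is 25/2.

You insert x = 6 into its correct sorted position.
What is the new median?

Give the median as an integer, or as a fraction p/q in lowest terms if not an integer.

Answer: 12

Derivation:
Old list (sorted, length 10): [-13, -4, 0, 1, 12, 13, 27, 29, 31, 33]
Old median = 25/2
Insert x = 6
Old length even (10). Middle pair: indices 4,5 = 12,13.
New length odd (11). New median = single middle element.
x = 6: 4 elements are < x, 6 elements are > x.
New sorted list: [-13, -4, 0, 1, 6, 12, 13, 27, 29, 31, 33]
New median = 12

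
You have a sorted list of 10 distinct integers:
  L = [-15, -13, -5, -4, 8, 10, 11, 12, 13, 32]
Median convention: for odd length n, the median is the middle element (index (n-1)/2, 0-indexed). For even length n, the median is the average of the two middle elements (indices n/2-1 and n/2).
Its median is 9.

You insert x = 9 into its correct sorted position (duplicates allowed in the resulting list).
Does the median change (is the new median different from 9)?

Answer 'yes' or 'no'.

Answer: no

Derivation:
Old median = 9
Insert x = 9
New median = 9
Changed? no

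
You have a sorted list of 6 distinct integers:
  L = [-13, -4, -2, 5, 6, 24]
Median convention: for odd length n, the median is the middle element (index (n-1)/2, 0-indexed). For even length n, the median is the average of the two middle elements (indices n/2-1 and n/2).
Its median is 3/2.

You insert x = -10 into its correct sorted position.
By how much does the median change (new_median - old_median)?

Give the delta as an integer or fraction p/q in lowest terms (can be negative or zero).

Old median = 3/2
After inserting x = -10: new sorted = [-13, -10, -4, -2, 5, 6, 24]
New median = -2
Delta = -2 - 3/2 = -7/2

Answer: -7/2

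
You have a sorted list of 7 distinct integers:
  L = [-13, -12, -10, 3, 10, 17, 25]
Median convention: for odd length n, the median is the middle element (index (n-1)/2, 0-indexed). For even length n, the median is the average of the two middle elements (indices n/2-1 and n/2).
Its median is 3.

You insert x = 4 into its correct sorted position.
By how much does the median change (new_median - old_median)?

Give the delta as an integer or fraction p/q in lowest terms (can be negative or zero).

Old median = 3
After inserting x = 4: new sorted = [-13, -12, -10, 3, 4, 10, 17, 25]
New median = 7/2
Delta = 7/2 - 3 = 1/2

Answer: 1/2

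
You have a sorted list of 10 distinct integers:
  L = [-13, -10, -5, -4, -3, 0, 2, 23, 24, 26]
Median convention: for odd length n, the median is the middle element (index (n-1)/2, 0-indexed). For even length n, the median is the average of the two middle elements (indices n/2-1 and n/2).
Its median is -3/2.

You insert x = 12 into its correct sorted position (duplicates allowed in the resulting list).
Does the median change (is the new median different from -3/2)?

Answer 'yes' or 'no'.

Answer: yes

Derivation:
Old median = -3/2
Insert x = 12
New median = 0
Changed? yes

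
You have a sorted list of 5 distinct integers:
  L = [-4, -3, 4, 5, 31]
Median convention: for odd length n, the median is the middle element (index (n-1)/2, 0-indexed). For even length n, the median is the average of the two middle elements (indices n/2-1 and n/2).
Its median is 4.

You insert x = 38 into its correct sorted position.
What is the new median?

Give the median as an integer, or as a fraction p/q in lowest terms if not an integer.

Answer: 9/2

Derivation:
Old list (sorted, length 5): [-4, -3, 4, 5, 31]
Old median = 4
Insert x = 38
Old length odd (5). Middle was index 2 = 4.
New length even (6). New median = avg of two middle elements.
x = 38: 5 elements are < x, 0 elements are > x.
New sorted list: [-4, -3, 4, 5, 31, 38]
New median = 9/2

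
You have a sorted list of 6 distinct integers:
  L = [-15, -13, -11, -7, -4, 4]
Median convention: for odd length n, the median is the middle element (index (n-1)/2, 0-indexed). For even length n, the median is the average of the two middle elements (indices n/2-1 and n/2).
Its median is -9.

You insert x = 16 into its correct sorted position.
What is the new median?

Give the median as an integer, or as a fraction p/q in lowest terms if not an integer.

Old list (sorted, length 6): [-15, -13, -11, -7, -4, 4]
Old median = -9
Insert x = 16
Old length even (6). Middle pair: indices 2,3 = -11,-7.
New length odd (7). New median = single middle element.
x = 16: 6 elements are < x, 0 elements are > x.
New sorted list: [-15, -13, -11, -7, -4, 4, 16]
New median = -7

Answer: -7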